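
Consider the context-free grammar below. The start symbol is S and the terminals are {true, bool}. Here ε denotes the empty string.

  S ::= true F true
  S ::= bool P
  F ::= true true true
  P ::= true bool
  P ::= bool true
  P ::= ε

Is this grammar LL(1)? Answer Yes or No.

FIRST(S) = {bool, true}
FIRST(F) = {true}
FIRST(P) = {ε, bool, true}
FOLLOW(S) = {$}
FOLLOW(F) = {true}
FOLLOW(P) = {$}
Each cell of M receives at most one production.

Yes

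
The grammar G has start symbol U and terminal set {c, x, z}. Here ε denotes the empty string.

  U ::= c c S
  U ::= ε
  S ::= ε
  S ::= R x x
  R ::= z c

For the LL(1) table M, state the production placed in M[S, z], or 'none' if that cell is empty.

S ::= R x x

FIRST(U) = {ε, c}
FIRST(R) = {z}
FIRST(S) = {ε, z}  (via R x x)
FOLLOW(U) includes $ since U is the start symbol.
FOLLOW(U): U appears on no right-hand side. Thus FOLLOW(U) = {$}.
FOLLOW(S): in U::=c c S, the suffix after S is empty, so FOLLOW(S) ⊇ FOLLOW(U) = {$}. Thus FOLLOW(S) = {$}.
For S ::= ε: FIRST(ε) = {ε}, so it goes in M[S, t] for t ∈ {}; since ε ∈ FIRST, also for every t ∈ FOLLOW(S) = {$}.
For S ::= R x x: FIRST(R x x) = {z}, so it goes in M[S, t] for t ∈ {z}.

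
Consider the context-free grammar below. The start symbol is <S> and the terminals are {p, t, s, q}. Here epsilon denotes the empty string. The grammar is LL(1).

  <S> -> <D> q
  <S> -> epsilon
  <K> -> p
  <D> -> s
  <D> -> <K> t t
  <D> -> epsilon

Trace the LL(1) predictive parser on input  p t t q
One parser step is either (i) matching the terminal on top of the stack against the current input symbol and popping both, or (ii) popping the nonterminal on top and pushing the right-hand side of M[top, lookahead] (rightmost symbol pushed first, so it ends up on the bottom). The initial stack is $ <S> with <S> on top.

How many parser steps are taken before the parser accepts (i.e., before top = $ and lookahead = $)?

7

step 1: stack=$ <S>  input=p t t q $  — expand <S> -> <D> q
step 2: stack=$ q <D>  input=p t t q $  — expand <D> -> <K> t t
step 3: stack=$ q t t <K>  input=p t t q $  — expand <K> -> p
step 4: stack=$ q t t p  input=p t t q $  — match p
step 5: stack=$ q t t  input=t t q $  — match t
step 6: stack=$ q t  input=t q $  — match t
step 7: stack=$ q  input=q $  — match q
Accept reached after 7 steps.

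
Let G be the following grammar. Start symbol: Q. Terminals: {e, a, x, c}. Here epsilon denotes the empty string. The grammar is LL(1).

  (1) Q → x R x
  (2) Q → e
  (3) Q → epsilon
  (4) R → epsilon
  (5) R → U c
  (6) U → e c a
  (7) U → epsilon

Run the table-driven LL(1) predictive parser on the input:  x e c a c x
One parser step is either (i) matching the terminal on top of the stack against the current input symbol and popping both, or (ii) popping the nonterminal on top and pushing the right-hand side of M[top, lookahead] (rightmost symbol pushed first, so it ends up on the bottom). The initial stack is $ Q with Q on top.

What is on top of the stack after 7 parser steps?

c

step 1: stack=$ Q  input=x e c a c x $  — expand Q → x R x
step 2: stack=$ x R x  input=x e c a c x $  — match x
step 3: stack=$ x R  input=e c a c x $  — expand R → U c
step 4: stack=$ x c U  input=e c a c x $  — expand U → e c a
step 5: stack=$ x c a c e  input=e c a c x $  — match e
step 6: stack=$ x c a c  input=c a c x $  — match c
step 7: stack=$ x c a  input=a c x $  — match a
Stack after step 7: $ x c (top = c).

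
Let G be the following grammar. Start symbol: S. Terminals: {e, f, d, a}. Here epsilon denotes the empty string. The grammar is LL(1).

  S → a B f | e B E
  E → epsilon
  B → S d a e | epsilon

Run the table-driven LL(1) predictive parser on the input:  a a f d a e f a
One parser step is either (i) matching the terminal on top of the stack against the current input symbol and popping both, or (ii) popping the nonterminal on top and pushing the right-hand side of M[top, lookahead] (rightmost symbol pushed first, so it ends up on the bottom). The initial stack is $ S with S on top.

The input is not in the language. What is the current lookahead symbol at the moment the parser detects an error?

a

step 1: stack=$ S  input=a a f d a e f a $  — expand S → a B f
step 2: stack=$ f B a  input=a a f d a e f a $  — match a
step 3: stack=$ f B  input=a f d a e f a $  — expand B → S d a e
step 4: stack=$ f e a d S  input=a f d a e f a $  — expand S → a B f
step 5: stack=$ f e a d f B a  input=a f d a e f a $  — match a
step 6: stack=$ f e a d f B  input=f d a e f a $  — expand B → epsilon
step 7: stack=$ f e a d f  input=f d a e f a $  — match f
step 8: stack=$ f e a d  input=d a e f a $  — match d
step 9: stack=$ f e a  input=a e f a $  — match a
step 10: stack=$ f e  input=e f a $  — match e
step 11: stack=$ f  input=f a $  — match f
step 12: stack=$  input=a $  — error: stack empty but input remains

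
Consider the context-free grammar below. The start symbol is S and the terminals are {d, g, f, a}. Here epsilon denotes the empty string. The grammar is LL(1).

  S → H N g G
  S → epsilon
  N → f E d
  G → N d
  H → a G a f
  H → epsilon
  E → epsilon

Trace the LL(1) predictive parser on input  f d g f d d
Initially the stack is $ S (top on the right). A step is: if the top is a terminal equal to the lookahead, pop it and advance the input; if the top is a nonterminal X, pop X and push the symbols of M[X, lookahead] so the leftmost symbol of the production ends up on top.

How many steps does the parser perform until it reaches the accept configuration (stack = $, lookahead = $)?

13

      Stack        Input          Action
   1  $ S          f d g f d d $  expand S → H N g G
   2  $ G g N H    f d g f d d $  expand H → epsilon
   3  $ G g N      f d g f d d $  expand N → f E d
   4  $ G g d E f  f d g f d d $  match f
   5  $ G g d E    d g f d d $    expand E → epsilon
   6  $ G g d      d g f d d $    match d
   7  $ G g        g f d d $      match g
   8  $ G          f d d $        expand G → N d
   9  $ d N        f d d $        expand N → f E d
  10  $ d d E f    f d d $        match f
  11  $ d d E      d d $          expand E → epsilon
  12  $ d d        d d $          match d
  13  $ d          d $            match d
Accept reached after 13 steps.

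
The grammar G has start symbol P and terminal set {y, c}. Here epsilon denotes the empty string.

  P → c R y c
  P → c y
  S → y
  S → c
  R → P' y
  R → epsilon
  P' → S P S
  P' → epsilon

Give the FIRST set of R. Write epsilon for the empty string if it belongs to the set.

{epsilon, c, y}

FIRST(P): from P→c R y c we get {c}; from P→c y we get {c}. So FIRST(P) = {c}.
FIRST(S): from S→y we get {y}; from S→c we get {c}. So FIRST(S) = {c, y}.
FIRST(P'): from P'→S P S we get {c, y}; from P'→epsilon we get {epsilon}. So FIRST(P') = {epsilon, c, y}.
FIRST(R): from R→P' y we get {c, y}; from R→epsilon we get {epsilon}. So FIRST(R) = {epsilon, c, y}.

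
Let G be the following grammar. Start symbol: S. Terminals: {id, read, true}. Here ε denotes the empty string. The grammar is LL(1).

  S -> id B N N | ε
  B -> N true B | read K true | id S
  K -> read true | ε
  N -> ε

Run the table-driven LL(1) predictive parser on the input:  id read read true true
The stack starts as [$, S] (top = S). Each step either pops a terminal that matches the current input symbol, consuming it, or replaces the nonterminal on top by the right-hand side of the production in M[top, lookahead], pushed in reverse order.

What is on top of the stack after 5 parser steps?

read

     Stack              Input                     Action
  1  $ S                id read read true true $  expand S -> id B N N
  2  $ N N B id         id read read true true $  match id
  3  $ N N B            read read true true $     expand B -> read K true
  4  $ N N true K read  read read true true $     match read
  5  $ N N true K       read true true $          expand K -> read true
Stack after step 5: $ N N true true read (top = read).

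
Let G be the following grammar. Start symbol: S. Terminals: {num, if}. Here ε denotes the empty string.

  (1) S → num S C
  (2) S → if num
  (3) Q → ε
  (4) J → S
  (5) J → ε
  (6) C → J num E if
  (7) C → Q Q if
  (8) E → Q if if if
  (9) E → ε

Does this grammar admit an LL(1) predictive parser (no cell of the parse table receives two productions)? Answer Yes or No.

No

FIRST(S) = {if, num}
FIRST(Q) = {ε}
FIRST(J) = {ε, if, num}
FIRST(C) = {if, num}
FIRST(E) = {ε, if}
FOLLOW(S) = {$, if, num}
FOLLOW(Q) = {if}
FOLLOW(J) = {num}
FOLLOW(C) = {$, if, num}
FOLLOW(E) = {if}
Cell M[C, if] receives both C → J num E if and C → Q Q if — the grammar is not LL(1).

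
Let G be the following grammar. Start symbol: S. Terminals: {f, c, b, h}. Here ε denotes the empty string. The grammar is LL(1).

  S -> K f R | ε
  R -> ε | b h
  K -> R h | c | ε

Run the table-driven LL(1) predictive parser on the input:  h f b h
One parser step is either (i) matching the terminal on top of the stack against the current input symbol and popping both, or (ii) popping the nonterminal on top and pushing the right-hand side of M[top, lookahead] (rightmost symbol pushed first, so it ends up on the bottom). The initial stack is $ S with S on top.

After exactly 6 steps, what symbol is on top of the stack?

step 1: stack=$ S  input=h f b h $  — expand S -> K f R
step 2: stack=$ R f K  input=h f b h $  — expand K -> R h
step 3: stack=$ R f h R  input=h f b h $  — expand R -> ε
step 4: stack=$ R f h  input=h f b h $  — match h
step 5: stack=$ R f  input=f b h $  — match f
step 6: stack=$ R  input=b h $  — expand R -> b h
Stack after step 6: $ h b (top = b).

b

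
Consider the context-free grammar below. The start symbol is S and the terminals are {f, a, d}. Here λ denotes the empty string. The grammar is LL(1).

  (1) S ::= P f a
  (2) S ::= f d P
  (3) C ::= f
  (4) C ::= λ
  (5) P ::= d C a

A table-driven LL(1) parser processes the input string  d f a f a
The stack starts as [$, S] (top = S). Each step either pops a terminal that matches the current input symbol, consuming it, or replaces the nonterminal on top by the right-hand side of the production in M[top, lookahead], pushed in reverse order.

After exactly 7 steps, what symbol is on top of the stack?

a

step 1: stack=$ S  input=d f a f a $  — expand S ::= P f a
step 2: stack=$ a f P  input=d f a f a $  — expand P ::= d C a
step 3: stack=$ a f a C d  input=d f a f a $  — match d
step 4: stack=$ a f a C  input=f a f a $  — expand C ::= f
step 5: stack=$ a f a f  input=f a f a $  — match f
step 6: stack=$ a f a  input=a f a $  — match a
step 7: stack=$ a f  input=f a $  — match f
Stack after step 7: $ a (top = a).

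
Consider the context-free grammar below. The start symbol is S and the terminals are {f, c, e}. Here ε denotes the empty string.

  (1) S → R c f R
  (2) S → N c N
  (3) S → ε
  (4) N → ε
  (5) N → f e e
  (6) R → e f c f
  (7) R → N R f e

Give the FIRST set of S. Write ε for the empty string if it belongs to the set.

FIRST(N) = {ε, f}
FIRST(R) = {e, f}  (via N R f e)
FIRST(S) = {ε, c, e, f}  (via R c f R, N c N)

{ε, c, e, f}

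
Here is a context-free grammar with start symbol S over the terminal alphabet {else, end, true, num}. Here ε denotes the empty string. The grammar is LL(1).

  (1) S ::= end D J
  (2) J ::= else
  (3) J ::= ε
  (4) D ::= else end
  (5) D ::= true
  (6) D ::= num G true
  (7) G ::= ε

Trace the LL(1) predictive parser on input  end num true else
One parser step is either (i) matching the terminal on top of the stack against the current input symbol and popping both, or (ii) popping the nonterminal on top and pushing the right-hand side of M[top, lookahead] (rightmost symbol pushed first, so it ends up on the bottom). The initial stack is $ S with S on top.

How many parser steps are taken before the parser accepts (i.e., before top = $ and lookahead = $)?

step 1: stack=$ S  input=end num true else $  — expand S ::= end D J
step 2: stack=$ J D end  input=end num true else $  — match end
step 3: stack=$ J D  input=num true else $  — expand D ::= num G true
step 4: stack=$ J true G num  input=num true else $  — match num
step 5: stack=$ J true G  input=true else $  — expand G ::= ε
step 6: stack=$ J true  input=true else $  — match true
step 7: stack=$ J  input=else $  — expand J ::= else
step 8: stack=$ else  input=else $  — match else
Accept reached after 8 steps.

8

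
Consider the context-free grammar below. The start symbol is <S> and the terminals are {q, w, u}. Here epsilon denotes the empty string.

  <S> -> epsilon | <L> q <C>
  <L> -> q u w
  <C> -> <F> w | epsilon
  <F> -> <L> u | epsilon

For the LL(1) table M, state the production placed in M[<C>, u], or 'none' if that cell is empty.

none

FIRST(<L>) = {q}
FIRST(<S>) = {epsilon, q}  (via <L> q <C>)
FIRST(<F>) = {epsilon, q}  (via <L> u)
FIRST(<C>) = {epsilon, q, w}  (via <F> w)
FOLLOW(<S>) includes $ since <S> is the start symbol.
FOLLOW(<S>): <S> appears on no right-hand side. Thus FOLLOW(<S>) = {$}.
FOLLOW(<C>): in <S>-><L> q <C>, the suffix after <C> is empty, so FOLLOW(<C>) ⊇ FOLLOW(<S>) = {$}. Thus FOLLOW(<C>) = {$}.
For <C> -> <F> w: FIRST(<F> w) = {q, w}, so it goes in M[<C>, t] for t ∈ {q, w}.
For <C> -> epsilon: FIRST(epsilon) = {epsilon}, so it goes in M[<C>, t] for t ∈ {}; since epsilon ∈ FIRST, also for every t ∈ FOLLOW(<C>) = {$}.
None of these place a production in M[<C>, u].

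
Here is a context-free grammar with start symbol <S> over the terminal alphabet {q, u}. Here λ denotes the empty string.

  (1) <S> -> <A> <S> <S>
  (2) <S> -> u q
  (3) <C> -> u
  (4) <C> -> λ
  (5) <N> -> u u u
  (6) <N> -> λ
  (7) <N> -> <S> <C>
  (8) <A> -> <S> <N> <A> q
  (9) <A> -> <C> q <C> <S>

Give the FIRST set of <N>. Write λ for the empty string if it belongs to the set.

{λ, q, u}

FIRST(<C>): from <C>->u we get {u}; from <C>->λ we get {λ}. So FIRST(<C>) = {λ, u}.
FIRST(<S>): from <S>-><A> <S> <S> we get {q, u}; from <S>->u q we get {u}. So FIRST(<S>) = {q, u}.
FIRST(<N>): from <N>->u u u we get {u}; from <N>->λ we get {λ}; from <N>-><S> <C> we get {q, u}. So FIRST(<N>) = {λ, q, u}.
FIRST(<A>): from <A>-><S> <N> <A> q we get {q, u}; from <A>-><C> q <C> <S> we get {q, u}. So FIRST(<A>) = {q, u}.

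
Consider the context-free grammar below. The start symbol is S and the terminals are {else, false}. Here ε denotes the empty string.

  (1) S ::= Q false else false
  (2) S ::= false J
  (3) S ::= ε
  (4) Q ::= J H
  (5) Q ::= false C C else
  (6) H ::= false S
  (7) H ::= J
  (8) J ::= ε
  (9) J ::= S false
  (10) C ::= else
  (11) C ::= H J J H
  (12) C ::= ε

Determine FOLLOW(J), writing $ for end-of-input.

{$, else, false}

FIRST(S): from S::=Q false else false we get {false}; from S::=false J we get {false}; from S::=ε we get {ε}. So FIRST(S) = {ε, false}.
FIRST(J): from J::=ε we get {ε}; from J::=S false we get {false}. So FIRST(J) = {ε, false}.
FIRST(H): from H::=false S we get {false}; from H::=J we get {ε, false}. So FIRST(H) = {ε, false}.
FIRST(Q): from Q::=J H we get {ε, false}; from Q::=false C C else we get {false}. So FIRST(Q) = {ε, false}.
FIRST(C): from C::=else we get {else}; from C::=H J J H we get {ε, false}; from C::=ε we get {ε}. So FIRST(C) = {ε, else, false}.
FOLLOW(S) includes $ since S is the start symbol.
FOLLOW(Q): in S::=Q false else false, Q is followed by false else false with FIRST {false}. Thus FOLLOW(Q) = {false}.
FOLLOW(C): in Q::=false C C else (occurrence 1), C is followed by C else with FIRST {else, false}; in Q::=false C C else (occurrence 2), C is followed by else with FIRST {else}. Thus FOLLOW(C) = {else, false}.
FOLLOW(H): in Q::=J H, the suffix after H is empty, so FOLLOW(H) ⊇ FOLLOW(Q) = {false}; in C::=H J J H (occurrence 1), H is followed by J J H with FIRST {ε, false}; in C::=H J J H (occurrence 1), the suffix after H is nullable, so FOLLOW(H) ⊇ FOLLOW(C) = {else, false}; in C::=H J J H (occurrence 2), the suffix after H is empty, so FOLLOW(H) ⊇ FOLLOW(C) = {else, false}. Thus FOLLOW(H) = {else, false}.
FOLLOW(S): in H::=false S, the suffix after S is empty, so FOLLOW(S) ⊇ FOLLOW(H) = {else, false}; in J::=S false, S is followed by false with FIRST {false}. Thus FOLLOW(S) = {$, else, false}.
FOLLOW(J): in S::=false J, the suffix after J is empty, so FOLLOW(J) ⊇ FOLLOW(S) = {$, else, false}; in Q::=J H, J is followed by H with FIRST {ε, false}; in Q::=J H, the suffix after J is nullable, so FOLLOW(J) ⊇ FOLLOW(Q) = {false}; in H::=J, the suffix after J is empty, so FOLLOW(J) ⊇ FOLLOW(H) = {else, false}; in C::=H J J H (occurrence 1), J is followed by J H with FIRST {ε, false}; in C::=H J J H (occurrence 1), the suffix after J is nullable, so FOLLOW(J) ⊇ FOLLOW(C) = {else, false}; in C::=H J J H (occurrence 2), J is followed by H with FIRST {ε, false}; in C::=H J J H (occurrence 2), the suffix after J is nullable, so FOLLOW(J) ⊇ FOLLOW(C) = {else, false}. Thus FOLLOW(J) = {$, else, false}.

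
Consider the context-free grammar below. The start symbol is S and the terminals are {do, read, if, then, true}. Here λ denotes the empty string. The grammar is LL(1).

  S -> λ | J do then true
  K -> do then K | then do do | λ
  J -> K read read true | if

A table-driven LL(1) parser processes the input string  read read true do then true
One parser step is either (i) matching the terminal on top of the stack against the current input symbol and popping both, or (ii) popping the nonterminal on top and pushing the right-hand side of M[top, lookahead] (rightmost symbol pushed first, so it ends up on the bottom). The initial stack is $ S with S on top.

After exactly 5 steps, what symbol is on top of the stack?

true

     Stack                            Input                          Action
  1  $ S                              read read true do then true $  expand S -> J do then true
  2  $ true then do J                 read read true do then true $  expand J -> K read read true
  3  $ true then do true read read K  read read true do then true $  expand K -> λ
  4  $ true then do true read read    read read true do then true $  match read
  5  $ true then do true read         read true do then true $       match read
Stack after step 5: $ true then do true (top = true).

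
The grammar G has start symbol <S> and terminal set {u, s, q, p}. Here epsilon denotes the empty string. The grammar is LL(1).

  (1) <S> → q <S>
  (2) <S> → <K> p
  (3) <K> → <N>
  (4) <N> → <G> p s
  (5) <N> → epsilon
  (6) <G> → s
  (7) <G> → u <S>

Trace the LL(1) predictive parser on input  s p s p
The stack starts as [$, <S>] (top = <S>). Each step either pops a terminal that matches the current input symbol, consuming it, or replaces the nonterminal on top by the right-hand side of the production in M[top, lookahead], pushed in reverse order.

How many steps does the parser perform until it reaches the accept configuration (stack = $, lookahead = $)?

step 1: stack=$ <S>  input=s p s p $  — expand <S> → <K> p
step 2: stack=$ p <K>  input=s p s p $  — expand <K> → <N>
step 3: stack=$ p <N>  input=s p s p $  — expand <N> → <G> p s
step 4: stack=$ p s p <G>  input=s p s p $  — expand <G> → s
step 5: stack=$ p s p s  input=s p s p $  — match s
step 6: stack=$ p s p  input=p s p $  — match p
step 7: stack=$ p s  input=s p $  — match s
step 8: stack=$ p  input=p $  — match p
Accept reached after 8 steps.

8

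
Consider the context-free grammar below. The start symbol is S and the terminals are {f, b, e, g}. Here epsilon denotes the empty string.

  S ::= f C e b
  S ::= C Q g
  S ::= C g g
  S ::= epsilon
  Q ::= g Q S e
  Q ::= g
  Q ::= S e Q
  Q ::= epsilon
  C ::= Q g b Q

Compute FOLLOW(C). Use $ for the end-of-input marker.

{e, f, g}

FIRST(S) = {epsilon, e, f, g}  (via C Q g, C g g)
FIRST(Q) = {epsilon, e, f, g}  (via S e Q)
FIRST(C) = {e, f, g}  (via Q g b Q)
FOLLOW(S) includes $ since S is the start symbol.
FOLLOW(S): in Q::=g Q S e, S is followed by e with FIRST {e}; in Q::=S e Q, S is followed by e Q with FIRST {e}. Thus FOLLOW(S) = {$, e}.
FOLLOW(C): in S::=f C e b, C is followed by e b with FIRST {e}; in S::=C Q g, C is followed by Q g with FIRST {e, f, g}; in S::=C g g, C is followed by g g with FIRST {g}. Thus FOLLOW(C) = {e, f, g}.
FOLLOW(Q): in S::=C Q g, Q is followed by g with FIRST {g}; in Q::=g Q S e, Q is followed by S e with FIRST {e, f, g}; in Q::=S e Q, the suffix after Q is empty (adds nothing new); in C::=Q g b Q (occurrence 1), Q is followed by g b Q with FIRST {g}; in C::=Q g b Q (occurrence 2), the suffix after Q is empty, so FOLLOW(Q) ⊇ FOLLOW(C) = {e, f, g}. Thus FOLLOW(Q) = {e, f, g}.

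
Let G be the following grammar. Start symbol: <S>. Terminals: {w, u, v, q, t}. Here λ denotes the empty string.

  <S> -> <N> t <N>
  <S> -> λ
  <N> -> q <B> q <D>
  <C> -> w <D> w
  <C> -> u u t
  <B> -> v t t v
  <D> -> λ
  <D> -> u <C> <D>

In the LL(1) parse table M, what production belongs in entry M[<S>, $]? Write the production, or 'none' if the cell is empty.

<S> -> λ

FIRST(<N>): from <N>->q <B> q <D> we get {q}. So FIRST(<N>) = {q}.
FIRST(<C>): from <C>->w <D> w we get {w}; from <C>->u u t we get {u}. So FIRST(<C>) = {u, w}.
FIRST(<B>): from <B>->v t t v we get {v}. So FIRST(<B>) = {v}.
FIRST(<D>): from <D>->λ we get {λ}; from <D>->u <C> <D> we get {u}. So FIRST(<D>) = {λ, u}.
FIRST(<S>): from <S>-><N> t <N> we get {q}; from <S>->λ we get {λ}. So FIRST(<S>) = {λ, q}.
FOLLOW(<S>) includes $ since <S> is the start symbol.
FOLLOW(<S>): <S> appears on no right-hand side. Thus FOLLOW(<S>) = {$}.
For <S> -> <N> t <N>: FIRST(<N> t <N>) = {q}, so it goes in M[<S>, t] for t ∈ {q}.
For <S> -> λ: FIRST(λ) = {λ}, so it goes in M[<S>, t] for t ∈ {}; since λ ∈ FIRST, also for every t ∈ FOLLOW(<S>) = {$}.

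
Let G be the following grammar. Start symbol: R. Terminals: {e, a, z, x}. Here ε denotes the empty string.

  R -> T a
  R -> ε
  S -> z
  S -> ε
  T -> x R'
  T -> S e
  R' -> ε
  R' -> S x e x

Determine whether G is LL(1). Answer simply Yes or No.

Yes

FIRST(R) = {ε, e, x, z}
FIRST(S) = {ε, z}
FIRST(T) = {e, x, z}
FIRST(R') = {ε, x, z}
FOLLOW(R) = {$}
FOLLOW(S) = {e, x}
FOLLOW(T) = {a}
FOLLOW(R') = {a}
Each cell of M receives at most one production.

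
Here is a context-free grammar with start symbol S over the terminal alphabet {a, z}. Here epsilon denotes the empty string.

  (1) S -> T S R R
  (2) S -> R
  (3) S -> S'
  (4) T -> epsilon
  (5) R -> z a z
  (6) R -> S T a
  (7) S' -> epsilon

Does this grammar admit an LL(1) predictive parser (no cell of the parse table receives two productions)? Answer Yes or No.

FIRST(S) = {epsilon, a, z}
FIRST(T) = {epsilon}
FIRST(R) = {a, z}
FIRST(S') = {epsilon}
FOLLOW(S) = {$, a, z}
FOLLOW(T) = {a, z}
FOLLOW(R) = {$, a, z}
FOLLOW(S') = {$, a, z}
Cell M[R, z] receives both R -> z a z and R -> S T a — the grammar is not LL(1).

No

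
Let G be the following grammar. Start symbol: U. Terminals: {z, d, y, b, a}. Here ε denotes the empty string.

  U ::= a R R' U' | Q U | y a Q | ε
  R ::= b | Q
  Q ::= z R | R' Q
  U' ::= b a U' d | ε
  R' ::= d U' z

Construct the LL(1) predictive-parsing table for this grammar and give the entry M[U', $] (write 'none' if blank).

U' ::= ε

FIRST(U') = {ε, b}
FIRST(R') = {d}
FIRST(Q) = {d, z}  (via R' Q)
FIRST(U) = {ε, a, d, y, z}  (via Q U)
FIRST(R) = {b, d, z}  (via Q)
FOLLOW(U) includes $ since U is the start symbol.
FOLLOW(U): in U::=Q U, the suffix after U is empty (adds nothing new). Thus FOLLOW(U) = {$}.
FOLLOW(U'): in U::=a R R' U', the suffix after U' is empty, so FOLLOW(U') ⊇ FOLLOW(U) = {$}; in U'::=b a U' d, U' is followed by d with FIRST {d}; in R'::=d U' z, U' is followed by z with FIRST {z}. Thus FOLLOW(U') = {$, d, z}.
For U' ::= b a U' d: FIRST(b a U' d) = {b}, so it goes in M[U', t] for t ∈ {b}.
For U' ::= ε: FIRST(ε) = {ε}, so it goes in M[U', t] for t ∈ {}; since ε ∈ FIRST, also for every t ∈ FOLLOW(U') = {$, d, z}.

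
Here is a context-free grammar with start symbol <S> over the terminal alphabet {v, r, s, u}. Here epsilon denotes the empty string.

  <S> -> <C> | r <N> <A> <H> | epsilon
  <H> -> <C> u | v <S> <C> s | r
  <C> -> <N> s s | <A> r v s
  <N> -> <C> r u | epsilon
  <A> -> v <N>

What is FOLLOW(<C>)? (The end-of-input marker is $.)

{$, r, s, u, v}

FIRST(<A>) = {v}
FIRST(<S>) = {epsilon, r, s, v}  (via <C>)
FIRST(<H>) = {r, s, v}  (via <C> u)
FIRST(<C>) = {s, v}  (via <N> s s, <A> r v s)
FIRST(<N>) = {epsilon, s, v}  (via <C> r u)
FOLLOW(<S>) includes $ since <S> is the start symbol.
FOLLOW(<S>): in <H>->v <S> <C> s, <S> is followed by <C> s with FIRST {s, v}. Thus FOLLOW(<S>) = {$, s, v}.
FOLLOW(<H>): in <S>->r <N> <A> <H>, the suffix after <H> is empty, so FOLLOW(<H>) ⊇ FOLLOW(<S>) = {$, s, v}. Thus FOLLOW(<H>) = {$, s, v}.
FOLLOW(<C>): in <S>-><C>, the suffix after <C> is empty, so FOLLOW(<C>) ⊇ FOLLOW(<S>) = {$, s, v}; in <H>-><C> u, <C> is followed by u with FIRST {u}; in <H>->v <S> <C> s, <C> is followed by s with FIRST {s}; in <N>-><C> r u, <C> is followed by r u with FIRST {r}. Thus FOLLOW(<C>) = {$, r, s, u, v}.
FOLLOW(<A>): in <S>->r <N> <A> <H>, <A> is followed by <H> with FIRST {r, s, v}; in <C>-><A> r v s, <A> is followed by r v s with FIRST {r}. Thus FOLLOW(<A>) = {r, s, v}.
FOLLOW(<N>): in <S>->r <N> <A> <H>, <N> is followed by <A> <H> with FIRST {v}; in <C>-><N> s s, <N> is followed by s s with FIRST {s}; in <A>->v <N>, the suffix after <N> is empty, so FOLLOW(<N>) ⊇ FOLLOW(<A>) = {r, s, v}. Thus FOLLOW(<N>) = {r, s, v}.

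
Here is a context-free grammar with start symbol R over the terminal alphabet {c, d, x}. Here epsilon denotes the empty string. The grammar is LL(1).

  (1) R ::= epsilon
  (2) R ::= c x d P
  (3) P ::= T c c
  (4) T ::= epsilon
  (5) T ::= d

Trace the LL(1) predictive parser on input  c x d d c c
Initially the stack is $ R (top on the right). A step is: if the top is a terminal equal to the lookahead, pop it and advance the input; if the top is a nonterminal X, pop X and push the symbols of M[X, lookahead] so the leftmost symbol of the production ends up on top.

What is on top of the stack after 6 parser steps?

d

step 1: stack=$ R  input=c x d d c c $  — expand R ::= c x d P
step 2: stack=$ P d x c  input=c x d d c c $  — match c
step 3: stack=$ P d x  input=x d d c c $  — match x
step 4: stack=$ P d  input=d d c c $  — match d
step 5: stack=$ P  input=d c c $  — expand P ::= T c c
step 6: stack=$ c c T  input=d c c $  — expand T ::= d
Stack after step 6: $ c c d (top = d).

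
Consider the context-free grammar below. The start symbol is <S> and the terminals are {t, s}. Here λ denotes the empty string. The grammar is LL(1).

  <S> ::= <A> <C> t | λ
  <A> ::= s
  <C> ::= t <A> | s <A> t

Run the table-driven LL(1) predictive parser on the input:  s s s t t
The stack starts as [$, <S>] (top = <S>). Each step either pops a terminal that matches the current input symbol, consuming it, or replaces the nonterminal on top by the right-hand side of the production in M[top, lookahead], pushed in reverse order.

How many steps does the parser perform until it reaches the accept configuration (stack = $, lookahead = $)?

step 1: stack=$ <S>  input=s s s t t $  — expand <S> ::= <A> <C> t
step 2: stack=$ t <C> <A>  input=s s s t t $  — expand <A> ::= s
step 3: stack=$ t <C> s  input=s s s t t $  — match s
step 4: stack=$ t <C>  input=s s t t $  — expand <C> ::= s <A> t
step 5: stack=$ t t <A> s  input=s s t t $  — match s
step 6: stack=$ t t <A>  input=s t t $  — expand <A> ::= s
step 7: stack=$ t t s  input=s t t $  — match s
step 8: stack=$ t t  input=t t $  — match t
step 9: stack=$ t  input=t $  — match t
Accept reached after 9 steps.

9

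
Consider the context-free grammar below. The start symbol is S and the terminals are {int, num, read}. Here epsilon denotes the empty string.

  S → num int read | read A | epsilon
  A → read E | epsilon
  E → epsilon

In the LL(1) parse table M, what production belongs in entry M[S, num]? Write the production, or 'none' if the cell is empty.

FIRST(S) = {epsilon, num, read}
FIRST(A) = {epsilon, read}
FIRST(E) = {epsilon}
FOLLOW(S) includes $ since S is the start symbol.
FOLLOW(S): S appears on no right-hand side. Thus FOLLOW(S) = {$}.
For S → num int read: FIRST(num int read) = {num}, so it goes in M[S, t] for t ∈ {num}.
For S → read A: FIRST(read A) = {read}, so it goes in M[S, t] for t ∈ {read}.
For S → epsilon: FIRST(epsilon) = {epsilon}, so it goes in M[S, t] for t ∈ {}; since epsilon ∈ FIRST, also for every t ∈ FOLLOW(S) = {$}.

S → num int read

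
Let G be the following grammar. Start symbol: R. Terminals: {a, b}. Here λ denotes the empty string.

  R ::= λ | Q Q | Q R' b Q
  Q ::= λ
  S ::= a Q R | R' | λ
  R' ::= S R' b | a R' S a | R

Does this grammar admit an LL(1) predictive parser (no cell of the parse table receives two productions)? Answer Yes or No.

FIRST(R) = {λ, a, b}
FIRST(Q) = {λ}
FIRST(S) = {λ, a, b}
FIRST(R') = {λ, a, b}
FOLLOW(R) = {$, a, b}
FOLLOW(Q) = {$, a, b}
FOLLOW(S) = {a, b}
FOLLOW(R') = {a, b}
Cell M[R, $] receives both R ::= λ and R ::= Q Q — the grammar is not LL(1).

No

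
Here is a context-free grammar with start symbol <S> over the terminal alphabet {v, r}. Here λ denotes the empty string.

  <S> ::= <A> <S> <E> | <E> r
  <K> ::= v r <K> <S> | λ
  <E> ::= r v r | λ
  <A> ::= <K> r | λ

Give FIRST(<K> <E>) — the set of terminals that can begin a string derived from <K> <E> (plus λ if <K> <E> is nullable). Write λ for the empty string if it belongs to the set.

{λ, r, v}

FIRST(<K>) = {λ, v}
FIRST(<E>) = {λ, r}
FIRST(<A>) = {λ, r, v}  (via <K> r)
FIRST(<S>) = {r, v}  (via <A> <S> <E>, <E> r)
FIRST(<K> <E>): take FIRST of each symbol in turn, carrying on past any symbol whose FIRST contains λ; result {λ, r, v}.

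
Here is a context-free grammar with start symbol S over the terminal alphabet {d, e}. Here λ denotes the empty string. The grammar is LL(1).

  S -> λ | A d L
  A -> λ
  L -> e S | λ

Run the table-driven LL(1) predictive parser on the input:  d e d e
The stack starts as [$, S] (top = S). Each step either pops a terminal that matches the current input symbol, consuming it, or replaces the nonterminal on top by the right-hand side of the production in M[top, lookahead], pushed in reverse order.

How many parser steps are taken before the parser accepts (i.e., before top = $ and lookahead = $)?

11

      Stack    Input      Action
   1  $ S      d e d e $  expand S -> A d L
   2  $ L d A  d e d e $  expand A -> λ
   3  $ L d    d e d e $  match d
   4  $ L      e d e $    expand L -> e S
   5  $ S e    e d e $    match e
   6  $ S      d e $      expand S -> A d L
   7  $ L d A  d e $      expand A -> λ
   8  $ L d    d e $      match d
   9  $ L      e $        expand L -> e S
  10  $ S e    e $        match e
  11  $ S      $          expand S -> λ
Accept reached after 11 steps.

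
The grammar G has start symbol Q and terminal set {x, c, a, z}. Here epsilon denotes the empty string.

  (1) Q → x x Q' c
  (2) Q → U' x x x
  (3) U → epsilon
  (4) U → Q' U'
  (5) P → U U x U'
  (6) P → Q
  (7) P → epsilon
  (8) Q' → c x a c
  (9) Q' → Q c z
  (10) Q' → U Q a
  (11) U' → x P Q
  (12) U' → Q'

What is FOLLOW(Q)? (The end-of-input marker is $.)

FIRST(Q): from Q→x x Q' c we get {x}; from Q→U' x x x we get {c, x}. So FIRST(Q) = {c, x}.
FIRST(U): from U→epsilon we get {epsilon}; from U→Q' U' we get {c, x}. So FIRST(U) = {epsilon, c, x}.
FIRST(P): from P→U U x U' we get {c, x}; from P→Q we get {c, x}; from P→epsilon we get {epsilon}. So FIRST(P) = {epsilon, c, x}.
FIRST(Q'): from Q'→c x a c we get {c}; from Q'→Q c z we get {c, x}; from Q'→U Q a we get {c, x}. So FIRST(Q') = {c, x}.
FIRST(U'): from U'→x P Q we get {x}; from U'→Q' we get {c, x}. So FIRST(U') = {c, x}.
FOLLOW(Q) includes $ since Q is the start symbol.
FOLLOW(U): in P→U U x U' (occurrence 1), U is followed by U x U' with FIRST {c, x}; in P→U U x U' (occurrence 2), U is followed by x U' with FIRST {x}; in Q'→U Q a, U is followed by Q a with FIRST {c, x}. Thus FOLLOW(U) = {c, x}.
FOLLOW(P): in U'→x P Q, P is followed by Q with FIRST {c, x}. Thus FOLLOW(P) = {c, x}.
FOLLOW(U'): in Q→U' x x x, U' is followed by x x x with FIRST {x}; in U→Q' U', the suffix after U' is empty, so FOLLOW(U') ⊇ FOLLOW(U) = {c, x}; in P→U U x U', the suffix after U' is empty, so FOLLOW(U') ⊇ FOLLOW(P) = {c, x}. Thus FOLLOW(U') = {c, x}.
FOLLOW(Q): in P→Q, the suffix after Q is empty, so FOLLOW(Q) ⊇ FOLLOW(P) = {c, x}; in Q'→Q c z, Q is followed by c z with FIRST {c}; in Q'→U Q a, Q is followed by a with FIRST {a}; in U'→x P Q, the suffix after Q is empty, so FOLLOW(Q) ⊇ FOLLOW(U') = {c, x}. Thus FOLLOW(Q) = {$, a, c, x}.
FOLLOW(Q'): in Q→x x Q' c, Q' is followed by c with FIRST {c}; in U→Q' U', Q' is followed by U' with FIRST {c, x}; in U'→Q', the suffix after Q' is empty, so FOLLOW(Q') ⊇ FOLLOW(U') = {c, x}. Thus FOLLOW(Q') = {c, x}.

{$, a, c, x}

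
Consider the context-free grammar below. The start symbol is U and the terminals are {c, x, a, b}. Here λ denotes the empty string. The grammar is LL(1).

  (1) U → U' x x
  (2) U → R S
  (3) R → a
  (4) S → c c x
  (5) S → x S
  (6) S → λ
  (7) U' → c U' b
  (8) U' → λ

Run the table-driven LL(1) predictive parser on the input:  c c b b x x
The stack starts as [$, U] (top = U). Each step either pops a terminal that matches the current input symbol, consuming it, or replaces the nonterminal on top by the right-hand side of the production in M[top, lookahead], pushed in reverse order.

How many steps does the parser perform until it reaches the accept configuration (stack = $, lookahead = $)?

step 1: stack=$ U  input=c c b b x x $  — expand U → U' x x
step 2: stack=$ x x U'  input=c c b b x x $  — expand U' → c U' b
step 3: stack=$ x x b U' c  input=c c b b x x $  — match c
step 4: stack=$ x x b U'  input=c b b x x $  — expand U' → c U' b
step 5: stack=$ x x b b U' c  input=c b b x x $  — match c
step 6: stack=$ x x b b U'  input=b b x x $  — expand U' → λ
step 7: stack=$ x x b b  input=b b x x $  — match b
step 8: stack=$ x x b  input=b x x $  — match b
step 9: stack=$ x x  input=x x $  — match x
step 10: stack=$ x  input=x $  — match x
Accept reached after 10 steps.

10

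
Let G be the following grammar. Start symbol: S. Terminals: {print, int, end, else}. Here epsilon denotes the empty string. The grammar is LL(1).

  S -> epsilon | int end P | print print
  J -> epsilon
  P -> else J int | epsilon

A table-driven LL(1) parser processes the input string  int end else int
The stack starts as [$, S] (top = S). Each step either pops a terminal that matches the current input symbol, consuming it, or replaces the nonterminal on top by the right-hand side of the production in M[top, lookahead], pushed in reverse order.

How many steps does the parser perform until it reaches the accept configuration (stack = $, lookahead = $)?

step 1: stack=$ S  input=int end else int $  — expand S -> int end P
step 2: stack=$ P end int  input=int end else int $  — match int
step 3: stack=$ P end  input=end else int $  — match end
step 4: stack=$ P  input=else int $  — expand P -> else J int
step 5: stack=$ int J else  input=else int $  — match else
step 6: stack=$ int J  input=int $  — expand J -> epsilon
step 7: stack=$ int  input=int $  — match int
Accept reached after 7 steps.

7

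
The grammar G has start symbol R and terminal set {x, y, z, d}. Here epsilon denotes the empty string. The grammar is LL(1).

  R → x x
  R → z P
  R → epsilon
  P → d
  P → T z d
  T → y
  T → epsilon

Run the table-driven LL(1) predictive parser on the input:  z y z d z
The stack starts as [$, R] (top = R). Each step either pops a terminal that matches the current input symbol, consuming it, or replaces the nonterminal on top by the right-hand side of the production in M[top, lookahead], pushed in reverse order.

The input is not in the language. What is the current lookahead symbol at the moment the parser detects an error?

z

     Stack    Input        Action
  1  $ R      z y z d z $  expand R → z P
  2  $ P z    z y z d z $  match z
  3  $ P      y z d z $    expand P → T z d
  4  $ d z T  y z d z $    expand T → y
  5  $ d z y  y z d z $    match y
  6  $ d z    z d z $      match z
  7  $ d      d z $        match d
  8  $        z $          error: stack empty but input remains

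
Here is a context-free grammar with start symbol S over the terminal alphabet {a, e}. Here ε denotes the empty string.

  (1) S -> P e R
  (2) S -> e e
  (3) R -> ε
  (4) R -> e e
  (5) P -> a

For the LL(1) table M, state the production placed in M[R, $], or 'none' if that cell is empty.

R -> ε

FIRST(R) = {ε, e}
FIRST(P) = {a}
FIRST(S) = {a, e}  (via P e R)
FOLLOW(S) includes $ since S is the start symbol.
FOLLOW(S): S appears on no right-hand side. Thus FOLLOW(S) = {$}.
FOLLOW(R): in S->P e R, the suffix after R is empty, so FOLLOW(R) ⊇ FOLLOW(S) = {$}. Thus FOLLOW(R) = {$}.
For R -> ε: FIRST(ε) = {ε}, so it goes in M[R, t] for t ∈ {}; since ε ∈ FIRST, also for every t ∈ FOLLOW(R) = {$}.
For R -> e e: FIRST(e e) = {e}, so it goes in M[R, t] for t ∈ {e}.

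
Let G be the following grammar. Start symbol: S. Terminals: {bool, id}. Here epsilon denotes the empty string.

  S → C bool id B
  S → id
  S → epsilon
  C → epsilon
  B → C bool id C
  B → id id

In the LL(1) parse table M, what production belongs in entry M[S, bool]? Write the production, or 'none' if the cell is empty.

S → C bool id B

FIRST(C): from C→epsilon we get {epsilon}. So FIRST(C) = {epsilon}.
FIRST(S): from S→C bool id B we get {bool}; from S→id we get {id}; from S→epsilon we get {epsilon}. So FIRST(S) = {epsilon, bool, id}.
FIRST(B): from B→C bool id C we get {bool}; from B→id id we get {id}. So FIRST(B) = {bool, id}.
FOLLOW(S) includes $ since S is the start symbol.
FOLLOW(S): S appears on no right-hand side. Thus FOLLOW(S) = {$}.
For S → C bool id B: FIRST(C bool id B) = {bool}, so it goes in M[S, t] for t ∈ {bool}.
For S → id: FIRST(id) = {id}, so it goes in M[S, t] for t ∈ {id}.
For S → epsilon: FIRST(epsilon) = {epsilon}, so it goes in M[S, t] for t ∈ {}; since epsilon ∈ FIRST, also for every t ∈ FOLLOW(S) = {$}.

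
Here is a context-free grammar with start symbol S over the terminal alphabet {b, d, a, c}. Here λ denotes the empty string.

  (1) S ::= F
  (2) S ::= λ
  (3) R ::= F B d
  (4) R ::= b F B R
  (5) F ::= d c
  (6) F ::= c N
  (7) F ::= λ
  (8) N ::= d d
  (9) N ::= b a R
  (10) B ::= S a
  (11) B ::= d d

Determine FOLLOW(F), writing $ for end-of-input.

{$, a, c, d}

FIRST(F) = {λ, c, d}
FIRST(N) = {b, d}
FIRST(S) = {λ, c, d}  (via F)
FIRST(B) = {a, c, d}  (via S a)
FIRST(R) = {a, b, c, d}  (via F B d)
FOLLOW(S) includes $ since S is the start symbol.
FOLLOW(S): in B::=S a, S is followed by a with FIRST {a}. Thus FOLLOW(S) = {$, a}.
FOLLOW(F): in S::=F, the suffix after F is empty, so FOLLOW(F) ⊇ FOLLOW(S) = {$, a}; in R::=F B d, F is followed by B d with FIRST {a, c, d}; in R::=b F B R, F is followed by B R with FIRST {a, c, d}. Thus FOLLOW(F) = {$, a, c, d}.
FOLLOW(N): in F::=c N, the suffix after N is empty, so FOLLOW(N) ⊇ FOLLOW(F) = {$, a, c, d}. Thus FOLLOW(N) = {$, a, c, d}.
FOLLOW(R): in R::=b F B R, the suffix after R is empty (adds nothing new); in N::=b a R, the suffix after R is empty, so FOLLOW(R) ⊇ FOLLOW(N) = {$, a, c, d}. Thus FOLLOW(R) = {$, a, c, d}.
FOLLOW(B): in R::=F B d, B is followed by d with FIRST {d}; in R::=b F B R, B is followed by R with FIRST {a, b, c, d}. Thus FOLLOW(B) = {a, b, c, d}.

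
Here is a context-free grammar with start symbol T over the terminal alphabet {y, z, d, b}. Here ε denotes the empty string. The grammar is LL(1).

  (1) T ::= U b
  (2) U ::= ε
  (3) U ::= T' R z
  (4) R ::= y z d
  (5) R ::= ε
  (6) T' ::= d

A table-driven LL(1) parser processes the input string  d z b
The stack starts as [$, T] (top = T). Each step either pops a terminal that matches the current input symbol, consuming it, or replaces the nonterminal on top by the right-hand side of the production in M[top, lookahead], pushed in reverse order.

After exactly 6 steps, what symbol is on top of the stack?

     Stack       Input    Action
  1  $ T         d z b $  expand T ::= U b
  2  $ b U       d z b $  expand U ::= T' R z
  3  $ b z R T'  d z b $  expand T' ::= d
  4  $ b z R d   d z b $  match d
  5  $ b z R     z b $    expand R ::= ε
  6  $ b z       z b $    match z
Stack after step 6: $ b (top = b).

b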